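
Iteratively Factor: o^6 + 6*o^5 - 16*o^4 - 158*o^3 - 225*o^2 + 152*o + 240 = (o + 4)*(o^5 + 2*o^4 - 24*o^3 - 62*o^2 + 23*o + 60) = (o - 5)*(o + 4)*(o^4 + 7*o^3 + 11*o^2 - 7*o - 12) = (o - 5)*(o + 4)^2*(o^3 + 3*o^2 - o - 3) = (o - 5)*(o - 1)*(o + 4)^2*(o^2 + 4*o + 3) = (o - 5)*(o - 1)*(o + 3)*(o + 4)^2*(o + 1)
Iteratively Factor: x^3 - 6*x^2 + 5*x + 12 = (x + 1)*(x^2 - 7*x + 12) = (x - 3)*(x + 1)*(x - 4)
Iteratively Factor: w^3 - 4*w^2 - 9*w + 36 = (w - 4)*(w^2 - 9) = (w - 4)*(w + 3)*(w - 3)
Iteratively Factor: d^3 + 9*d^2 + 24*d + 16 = (d + 1)*(d^2 + 8*d + 16) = (d + 1)*(d + 4)*(d + 4)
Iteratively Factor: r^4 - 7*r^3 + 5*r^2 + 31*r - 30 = (r + 2)*(r^3 - 9*r^2 + 23*r - 15) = (r - 3)*(r + 2)*(r^2 - 6*r + 5) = (r - 5)*(r - 3)*(r + 2)*(r - 1)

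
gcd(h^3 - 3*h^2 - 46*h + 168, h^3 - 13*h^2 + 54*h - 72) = h^2 - 10*h + 24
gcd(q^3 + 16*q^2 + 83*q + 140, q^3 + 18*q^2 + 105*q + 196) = q^2 + 11*q + 28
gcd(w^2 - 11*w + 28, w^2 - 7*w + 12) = w - 4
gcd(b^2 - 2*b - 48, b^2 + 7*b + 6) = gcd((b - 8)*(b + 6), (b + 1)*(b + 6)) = b + 6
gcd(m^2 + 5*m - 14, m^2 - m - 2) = m - 2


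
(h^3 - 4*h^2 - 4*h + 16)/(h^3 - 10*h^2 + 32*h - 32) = (h + 2)/(h - 4)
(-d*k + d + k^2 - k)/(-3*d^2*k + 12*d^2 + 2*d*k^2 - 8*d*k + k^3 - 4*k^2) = (k - 1)/(3*d*k - 12*d + k^2 - 4*k)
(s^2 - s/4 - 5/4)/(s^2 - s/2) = (4*s^2 - s - 5)/(2*s*(2*s - 1))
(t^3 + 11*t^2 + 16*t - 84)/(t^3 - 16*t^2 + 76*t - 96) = (t^2 + 13*t + 42)/(t^2 - 14*t + 48)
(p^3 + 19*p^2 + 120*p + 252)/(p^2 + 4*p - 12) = (p^2 + 13*p + 42)/(p - 2)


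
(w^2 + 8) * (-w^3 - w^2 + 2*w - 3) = -w^5 - w^4 - 6*w^3 - 11*w^2 + 16*w - 24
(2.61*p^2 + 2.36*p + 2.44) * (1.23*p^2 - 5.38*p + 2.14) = 3.2103*p^4 - 11.139*p^3 - 4.1102*p^2 - 8.0768*p + 5.2216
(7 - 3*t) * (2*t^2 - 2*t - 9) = -6*t^3 + 20*t^2 + 13*t - 63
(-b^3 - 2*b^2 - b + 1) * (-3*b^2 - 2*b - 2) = 3*b^5 + 8*b^4 + 9*b^3 + 3*b^2 - 2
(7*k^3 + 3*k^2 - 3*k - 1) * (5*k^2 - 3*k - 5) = 35*k^5 - 6*k^4 - 59*k^3 - 11*k^2 + 18*k + 5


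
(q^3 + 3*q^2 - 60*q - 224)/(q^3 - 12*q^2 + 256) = (q + 7)/(q - 8)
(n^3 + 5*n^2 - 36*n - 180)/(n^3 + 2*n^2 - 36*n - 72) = (n + 5)/(n + 2)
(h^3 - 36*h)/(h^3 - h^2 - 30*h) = (h + 6)/(h + 5)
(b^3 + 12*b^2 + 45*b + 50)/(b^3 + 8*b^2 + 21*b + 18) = (b^2 + 10*b + 25)/(b^2 + 6*b + 9)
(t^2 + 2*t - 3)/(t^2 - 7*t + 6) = (t + 3)/(t - 6)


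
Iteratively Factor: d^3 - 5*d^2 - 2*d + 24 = (d - 4)*(d^2 - d - 6) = (d - 4)*(d + 2)*(d - 3)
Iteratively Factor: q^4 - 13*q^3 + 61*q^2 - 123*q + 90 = (q - 5)*(q^3 - 8*q^2 + 21*q - 18) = (q - 5)*(q - 2)*(q^2 - 6*q + 9) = (q - 5)*(q - 3)*(q - 2)*(q - 3)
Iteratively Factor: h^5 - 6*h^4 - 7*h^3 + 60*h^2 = (h)*(h^4 - 6*h^3 - 7*h^2 + 60*h) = h*(h - 4)*(h^3 - 2*h^2 - 15*h) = h^2*(h - 4)*(h^2 - 2*h - 15) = h^2*(h - 4)*(h + 3)*(h - 5)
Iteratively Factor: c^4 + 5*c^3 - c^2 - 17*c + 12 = (c + 3)*(c^3 + 2*c^2 - 7*c + 4) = (c - 1)*(c + 3)*(c^2 + 3*c - 4) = (c - 1)^2*(c + 3)*(c + 4)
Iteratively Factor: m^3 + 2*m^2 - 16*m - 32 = (m + 2)*(m^2 - 16) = (m - 4)*(m + 2)*(m + 4)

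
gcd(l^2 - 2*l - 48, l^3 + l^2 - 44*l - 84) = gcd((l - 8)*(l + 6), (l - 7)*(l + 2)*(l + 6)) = l + 6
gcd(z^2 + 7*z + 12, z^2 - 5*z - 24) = z + 3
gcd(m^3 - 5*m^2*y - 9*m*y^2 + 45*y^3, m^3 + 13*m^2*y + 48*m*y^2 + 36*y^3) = 1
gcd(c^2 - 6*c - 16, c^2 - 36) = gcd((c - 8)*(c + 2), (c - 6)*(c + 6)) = 1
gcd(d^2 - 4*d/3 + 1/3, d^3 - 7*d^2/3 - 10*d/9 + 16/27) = d - 1/3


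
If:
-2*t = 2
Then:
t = -1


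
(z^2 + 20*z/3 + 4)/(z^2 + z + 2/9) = 3*(z + 6)/(3*z + 1)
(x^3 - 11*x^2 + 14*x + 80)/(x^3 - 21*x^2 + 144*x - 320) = (x + 2)/(x - 8)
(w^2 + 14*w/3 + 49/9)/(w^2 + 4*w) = (9*w^2 + 42*w + 49)/(9*w*(w + 4))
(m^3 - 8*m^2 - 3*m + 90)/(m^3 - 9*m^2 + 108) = (m - 5)/(m - 6)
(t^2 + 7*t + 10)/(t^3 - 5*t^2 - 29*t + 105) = (t + 2)/(t^2 - 10*t + 21)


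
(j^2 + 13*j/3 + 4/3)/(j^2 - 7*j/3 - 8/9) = 3*(j + 4)/(3*j - 8)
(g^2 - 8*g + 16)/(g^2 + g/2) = 2*(g^2 - 8*g + 16)/(g*(2*g + 1))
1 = 1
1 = 1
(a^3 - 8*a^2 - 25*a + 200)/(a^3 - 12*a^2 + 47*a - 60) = (a^2 - 3*a - 40)/(a^2 - 7*a + 12)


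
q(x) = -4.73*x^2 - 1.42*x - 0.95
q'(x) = -9.46*x - 1.42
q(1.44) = -12.80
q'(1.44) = -15.04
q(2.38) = -31.12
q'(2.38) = -23.93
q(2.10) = -24.79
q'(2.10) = -21.29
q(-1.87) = -14.83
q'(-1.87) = 16.27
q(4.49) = -102.68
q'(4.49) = -43.90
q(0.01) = -0.96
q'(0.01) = -1.51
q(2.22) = -27.41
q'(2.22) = -22.42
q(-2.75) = -32.82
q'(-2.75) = 24.60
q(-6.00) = -162.71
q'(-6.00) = 55.34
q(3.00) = -47.78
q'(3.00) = -29.80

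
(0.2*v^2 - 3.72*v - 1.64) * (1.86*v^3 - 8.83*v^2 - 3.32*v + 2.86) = 0.372*v^5 - 8.6852*v^4 + 29.1332*v^3 + 27.4036*v^2 - 5.1944*v - 4.6904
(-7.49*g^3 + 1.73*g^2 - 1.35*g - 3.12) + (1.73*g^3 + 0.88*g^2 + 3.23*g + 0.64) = -5.76*g^3 + 2.61*g^2 + 1.88*g - 2.48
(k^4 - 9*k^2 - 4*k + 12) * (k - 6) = k^5 - 6*k^4 - 9*k^3 + 50*k^2 + 36*k - 72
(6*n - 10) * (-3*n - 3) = -18*n^2 + 12*n + 30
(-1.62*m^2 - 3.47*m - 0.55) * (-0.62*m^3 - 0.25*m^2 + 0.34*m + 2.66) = 1.0044*m^5 + 2.5564*m^4 + 0.6577*m^3 - 5.3515*m^2 - 9.4172*m - 1.463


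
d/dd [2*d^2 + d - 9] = 4*d + 1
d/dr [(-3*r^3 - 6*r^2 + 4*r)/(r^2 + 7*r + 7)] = (-3*r^4 - 42*r^3 - 109*r^2 - 84*r + 28)/(r^4 + 14*r^3 + 63*r^2 + 98*r + 49)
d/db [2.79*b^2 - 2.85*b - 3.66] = 5.58*b - 2.85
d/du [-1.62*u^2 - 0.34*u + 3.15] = -3.24*u - 0.34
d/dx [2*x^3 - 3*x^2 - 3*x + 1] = 6*x^2 - 6*x - 3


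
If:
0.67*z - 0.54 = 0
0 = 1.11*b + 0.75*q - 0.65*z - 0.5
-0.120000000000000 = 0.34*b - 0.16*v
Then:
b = 0.470588235294118*v - 0.352941176470588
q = 1.8875270705297 - 0.696470588235294*v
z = 0.81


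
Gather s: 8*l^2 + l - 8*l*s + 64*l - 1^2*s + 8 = 8*l^2 + 65*l + s*(-8*l - 1) + 8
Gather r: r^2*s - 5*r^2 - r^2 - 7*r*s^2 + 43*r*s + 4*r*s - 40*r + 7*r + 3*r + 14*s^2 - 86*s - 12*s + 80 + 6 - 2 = r^2*(s - 6) + r*(-7*s^2 + 47*s - 30) + 14*s^2 - 98*s + 84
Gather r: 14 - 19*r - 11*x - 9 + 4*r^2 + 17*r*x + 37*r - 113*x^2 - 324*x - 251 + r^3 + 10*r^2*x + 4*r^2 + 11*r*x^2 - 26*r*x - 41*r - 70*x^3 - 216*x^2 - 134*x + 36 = r^3 + r^2*(10*x + 8) + r*(11*x^2 - 9*x - 23) - 70*x^3 - 329*x^2 - 469*x - 210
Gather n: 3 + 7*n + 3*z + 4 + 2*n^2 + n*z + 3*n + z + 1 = 2*n^2 + n*(z + 10) + 4*z + 8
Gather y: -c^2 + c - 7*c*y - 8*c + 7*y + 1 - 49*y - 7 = -c^2 - 7*c + y*(-7*c - 42) - 6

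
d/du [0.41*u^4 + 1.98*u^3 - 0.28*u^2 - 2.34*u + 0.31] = 1.64*u^3 + 5.94*u^2 - 0.56*u - 2.34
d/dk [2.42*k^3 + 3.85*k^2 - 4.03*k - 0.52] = 7.26*k^2 + 7.7*k - 4.03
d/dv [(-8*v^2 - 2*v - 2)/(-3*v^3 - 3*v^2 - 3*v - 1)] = 4*(-6*v^4 - 3*v^3 + v - 1)/(9*v^6 + 18*v^5 + 27*v^4 + 24*v^3 + 15*v^2 + 6*v + 1)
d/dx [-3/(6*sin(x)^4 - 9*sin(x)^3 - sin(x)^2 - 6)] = 3*(24*sin(x)^2 - 27*sin(x) - 2)*sin(x)*cos(x)/(-6*sin(x)^4 + 9*sin(x)^3 + sin(x)^2 + 6)^2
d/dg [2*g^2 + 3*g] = 4*g + 3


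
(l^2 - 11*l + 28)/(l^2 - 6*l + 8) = (l - 7)/(l - 2)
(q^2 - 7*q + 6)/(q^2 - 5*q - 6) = (q - 1)/(q + 1)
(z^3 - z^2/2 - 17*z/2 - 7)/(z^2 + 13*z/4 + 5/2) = 2*(2*z^2 - 5*z - 7)/(4*z + 5)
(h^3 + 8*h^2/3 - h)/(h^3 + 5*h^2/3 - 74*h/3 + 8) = h*(h + 3)/(h^2 + 2*h - 24)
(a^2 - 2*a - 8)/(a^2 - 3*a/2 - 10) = 2*(a + 2)/(2*a + 5)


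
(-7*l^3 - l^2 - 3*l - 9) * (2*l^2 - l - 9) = -14*l^5 + 5*l^4 + 58*l^3 - 6*l^2 + 36*l + 81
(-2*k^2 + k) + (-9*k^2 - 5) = -11*k^2 + k - 5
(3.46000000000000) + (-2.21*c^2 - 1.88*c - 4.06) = -2.21*c^2 - 1.88*c - 0.6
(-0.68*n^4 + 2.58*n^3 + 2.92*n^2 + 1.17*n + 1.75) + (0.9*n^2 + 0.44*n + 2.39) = -0.68*n^4 + 2.58*n^3 + 3.82*n^2 + 1.61*n + 4.14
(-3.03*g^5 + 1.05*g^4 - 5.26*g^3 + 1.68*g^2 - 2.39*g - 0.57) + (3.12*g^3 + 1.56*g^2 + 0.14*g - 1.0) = -3.03*g^5 + 1.05*g^4 - 2.14*g^3 + 3.24*g^2 - 2.25*g - 1.57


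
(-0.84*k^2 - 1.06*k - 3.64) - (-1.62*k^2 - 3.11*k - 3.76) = 0.78*k^2 + 2.05*k + 0.12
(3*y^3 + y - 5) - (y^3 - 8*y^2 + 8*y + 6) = 2*y^3 + 8*y^2 - 7*y - 11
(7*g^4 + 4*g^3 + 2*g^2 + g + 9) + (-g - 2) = 7*g^4 + 4*g^3 + 2*g^2 + 7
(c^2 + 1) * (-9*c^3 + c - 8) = -9*c^5 - 8*c^3 - 8*c^2 + c - 8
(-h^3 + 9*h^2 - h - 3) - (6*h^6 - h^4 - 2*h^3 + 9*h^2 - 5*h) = -6*h^6 + h^4 + h^3 + 4*h - 3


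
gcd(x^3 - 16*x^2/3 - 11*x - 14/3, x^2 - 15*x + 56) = x - 7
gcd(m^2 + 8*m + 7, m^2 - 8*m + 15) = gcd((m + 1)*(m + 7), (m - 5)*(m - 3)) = 1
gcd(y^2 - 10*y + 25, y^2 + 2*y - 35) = y - 5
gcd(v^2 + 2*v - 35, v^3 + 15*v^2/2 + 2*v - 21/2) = v + 7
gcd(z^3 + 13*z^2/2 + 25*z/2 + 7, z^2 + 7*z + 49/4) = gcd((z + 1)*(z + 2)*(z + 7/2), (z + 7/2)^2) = z + 7/2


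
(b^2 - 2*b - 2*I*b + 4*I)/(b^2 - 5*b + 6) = (b - 2*I)/(b - 3)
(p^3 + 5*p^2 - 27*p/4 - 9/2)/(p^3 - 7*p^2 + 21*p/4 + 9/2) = (p + 6)/(p - 6)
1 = 1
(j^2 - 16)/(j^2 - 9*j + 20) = (j + 4)/(j - 5)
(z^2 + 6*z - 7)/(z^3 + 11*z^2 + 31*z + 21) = (z - 1)/(z^2 + 4*z + 3)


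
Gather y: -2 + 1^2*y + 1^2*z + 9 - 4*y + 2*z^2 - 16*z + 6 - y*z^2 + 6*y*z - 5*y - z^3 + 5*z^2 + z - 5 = y*(-z^2 + 6*z - 8) - z^3 + 7*z^2 - 14*z + 8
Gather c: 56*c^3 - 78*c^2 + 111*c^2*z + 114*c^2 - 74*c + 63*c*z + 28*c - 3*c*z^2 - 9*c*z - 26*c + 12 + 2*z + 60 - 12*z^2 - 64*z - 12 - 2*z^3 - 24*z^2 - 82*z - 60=56*c^3 + c^2*(111*z + 36) + c*(-3*z^2 + 54*z - 72) - 2*z^3 - 36*z^2 - 144*z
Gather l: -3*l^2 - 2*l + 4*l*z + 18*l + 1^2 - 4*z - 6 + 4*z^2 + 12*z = -3*l^2 + l*(4*z + 16) + 4*z^2 + 8*z - 5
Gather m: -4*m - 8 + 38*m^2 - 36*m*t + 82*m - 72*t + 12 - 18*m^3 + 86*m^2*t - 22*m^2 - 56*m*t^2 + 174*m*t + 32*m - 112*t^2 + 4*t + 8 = -18*m^3 + m^2*(86*t + 16) + m*(-56*t^2 + 138*t + 110) - 112*t^2 - 68*t + 12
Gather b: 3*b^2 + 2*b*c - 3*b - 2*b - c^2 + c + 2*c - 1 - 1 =3*b^2 + b*(2*c - 5) - c^2 + 3*c - 2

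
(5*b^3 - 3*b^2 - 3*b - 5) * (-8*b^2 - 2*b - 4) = -40*b^5 + 14*b^4 + 10*b^3 + 58*b^2 + 22*b + 20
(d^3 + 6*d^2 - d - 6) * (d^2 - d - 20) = d^5 + 5*d^4 - 27*d^3 - 125*d^2 + 26*d + 120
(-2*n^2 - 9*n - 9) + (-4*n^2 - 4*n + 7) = -6*n^2 - 13*n - 2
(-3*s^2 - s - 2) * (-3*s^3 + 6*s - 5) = 9*s^5 + 3*s^4 - 12*s^3 + 9*s^2 - 7*s + 10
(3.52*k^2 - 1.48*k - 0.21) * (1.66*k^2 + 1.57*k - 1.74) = 5.8432*k^4 + 3.0696*k^3 - 8.797*k^2 + 2.2455*k + 0.3654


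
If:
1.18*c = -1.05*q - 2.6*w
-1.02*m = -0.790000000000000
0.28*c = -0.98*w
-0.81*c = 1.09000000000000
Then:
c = -1.35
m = 0.77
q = 0.56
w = 0.38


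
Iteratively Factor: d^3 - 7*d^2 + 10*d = (d)*(d^2 - 7*d + 10) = d*(d - 2)*(d - 5)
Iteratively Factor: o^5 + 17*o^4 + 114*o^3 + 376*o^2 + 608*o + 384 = (o + 4)*(o^4 + 13*o^3 + 62*o^2 + 128*o + 96) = (o + 2)*(o + 4)*(o^3 + 11*o^2 + 40*o + 48) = (o + 2)*(o + 4)^2*(o^2 + 7*o + 12) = (o + 2)*(o + 4)^3*(o + 3)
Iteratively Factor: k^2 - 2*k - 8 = (k + 2)*(k - 4)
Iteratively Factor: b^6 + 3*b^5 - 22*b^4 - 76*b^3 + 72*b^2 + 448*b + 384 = (b + 2)*(b^5 + b^4 - 24*b^3 - 28*b^2 + 128*b + 192) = (b - 4)*(b + 2)*(b^4 + 5*b^3 - 4*b^2 - 44*b - 48) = (b - 4)*(b + 2)*(b + 4)*(b^3 + b^2 - 8*b - 12) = (b - 4)*(b - 3)*(b + 2)*(b + 4)*(b^2 + 4*b + 4) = (b - 4)*(b - 3)*(b + 2)^2*(b + 4)*(b + 2)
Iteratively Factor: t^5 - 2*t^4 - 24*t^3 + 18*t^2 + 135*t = (t - 3)*(t^4 + t^3 - 21*t^2 - 45*t) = (t - 3)*(t + 3)*(t^3 - 2*t^2 - 15*t) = (t - 5)*(t - 3)*(t + 3)*(t^2 + 3*t) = (t - 5)*(t - 3)*(t + 3)^2*(t)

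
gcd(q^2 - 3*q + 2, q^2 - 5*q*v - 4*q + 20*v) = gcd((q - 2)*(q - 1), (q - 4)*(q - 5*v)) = 1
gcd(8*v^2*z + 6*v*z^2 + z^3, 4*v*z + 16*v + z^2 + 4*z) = 4*v + z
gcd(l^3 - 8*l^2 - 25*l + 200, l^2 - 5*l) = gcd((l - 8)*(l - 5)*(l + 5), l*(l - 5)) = l - 5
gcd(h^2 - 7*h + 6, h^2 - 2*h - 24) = h - 6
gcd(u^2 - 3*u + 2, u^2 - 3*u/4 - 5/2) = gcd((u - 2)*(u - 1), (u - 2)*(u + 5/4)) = u - 2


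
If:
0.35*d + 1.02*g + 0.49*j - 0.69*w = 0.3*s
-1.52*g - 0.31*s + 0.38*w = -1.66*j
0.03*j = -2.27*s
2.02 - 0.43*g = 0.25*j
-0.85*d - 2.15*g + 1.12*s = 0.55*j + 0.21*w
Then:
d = -10.15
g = 3.19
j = 2.59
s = -0.03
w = 1.43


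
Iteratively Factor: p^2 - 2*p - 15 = (p - 5)*(p + 3)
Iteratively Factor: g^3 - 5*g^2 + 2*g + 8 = (g - 2)*(g^2 - 3*g - 4) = (g - 4)*(g - 2)*(g + 1)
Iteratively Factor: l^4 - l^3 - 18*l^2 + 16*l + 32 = (l + 4)*(l^3 - 5*l^2 + 2*l + 8) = (l - 4)*(l + 4)*(l^2 - l - 2) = (l - 4)*(l + 1)*(l + 4)*(l - 2)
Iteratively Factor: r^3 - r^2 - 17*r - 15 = (r + 3)*(r^2 - 4*r - 5) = (r + 1)*(r + 3)*(r - 5)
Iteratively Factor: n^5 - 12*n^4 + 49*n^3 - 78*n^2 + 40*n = (n - 2)*(n^4 - 10*n^3 + 29*n^2 - 20*n) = n*(n - 2)*(n^3 - 10*n^2 + 29*n - 20) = n*(n - 2)*(n - 1)*(n^2 - 9*n + 20) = n*(n - 5)*(n - 2)*(n - 1)*(n - 4)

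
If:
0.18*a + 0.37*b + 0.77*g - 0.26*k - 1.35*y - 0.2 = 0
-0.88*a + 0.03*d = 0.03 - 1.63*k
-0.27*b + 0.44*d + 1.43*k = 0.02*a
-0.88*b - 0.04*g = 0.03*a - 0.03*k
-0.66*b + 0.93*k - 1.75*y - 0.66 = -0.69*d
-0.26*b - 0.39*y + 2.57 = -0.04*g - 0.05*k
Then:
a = -17.56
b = -0.34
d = 31.63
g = 13.21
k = -10.04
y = 6.89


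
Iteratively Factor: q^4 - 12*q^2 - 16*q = (q - 4)*(q^3 + 4*q^2 + 4*q) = (q - 4)*(q + 2)*(q^2 + 2*q) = q*(q - 4)*(q + 2)*(q + 2)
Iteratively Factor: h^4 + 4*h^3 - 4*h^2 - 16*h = (h + 2)*(h^3 + 2*h^2 - 8*h) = (h - 2)*(h + 2)*(h^2 + 4*h) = (h - 2)*(h + 2)*(h + 4)*(h)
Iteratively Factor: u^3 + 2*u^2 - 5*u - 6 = (u + 1)*(u^2 + u - 6) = (u + 1)*(u + 3)*(u - 2)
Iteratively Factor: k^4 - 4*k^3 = (k)*(k^3 - 4*k^2) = k^2*(k^2 - 4*k) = k^2*(k - 4)*(k)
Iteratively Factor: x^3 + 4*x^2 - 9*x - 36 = (x - 3)*(x^2 + 7*x + 12) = (x - 3)*(x + 3)*(x + 4)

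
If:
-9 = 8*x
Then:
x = -9/8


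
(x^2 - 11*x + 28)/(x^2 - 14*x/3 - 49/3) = 3*(x - 4)/(3*x + 7)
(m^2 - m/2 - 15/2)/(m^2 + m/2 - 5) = (m - 3)/(m - 2)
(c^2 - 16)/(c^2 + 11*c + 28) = (c - 4)/(c + 7)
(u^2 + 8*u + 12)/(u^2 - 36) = (u + 2)/(u - 6)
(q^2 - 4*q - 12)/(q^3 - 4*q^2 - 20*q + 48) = (q + 2)/(q^2 + 2*q - 8)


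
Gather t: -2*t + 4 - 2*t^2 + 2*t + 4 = 8 - 2*t^2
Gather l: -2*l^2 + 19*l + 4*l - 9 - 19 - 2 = -2*l^2 + 23*l - 30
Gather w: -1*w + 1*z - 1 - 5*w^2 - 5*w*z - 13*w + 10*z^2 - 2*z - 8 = -5*w^2 + w*(-5*z - 14) + 10*z^2 - z - 9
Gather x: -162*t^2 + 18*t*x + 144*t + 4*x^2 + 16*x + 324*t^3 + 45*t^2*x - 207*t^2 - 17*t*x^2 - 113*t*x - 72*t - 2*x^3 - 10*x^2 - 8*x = 324*t^3 - 369*t^2 + 72*t - 2*x^3 + x^2*(-17*t - 6) + x*(45*t^2 - 95*t + 8)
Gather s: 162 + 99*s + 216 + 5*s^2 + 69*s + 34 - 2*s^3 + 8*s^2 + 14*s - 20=-2*s^3 + 13*s^2 + 182*s + 392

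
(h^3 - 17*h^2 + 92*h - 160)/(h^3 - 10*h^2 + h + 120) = (h - 4)/(h + 3)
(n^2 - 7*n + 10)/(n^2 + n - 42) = (n^2 - 7*n + 10)/(n^2 + n - 42)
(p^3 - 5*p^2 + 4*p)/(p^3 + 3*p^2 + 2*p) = (p^2 - 5*p + 4)/(p^2 + 3*p + 2)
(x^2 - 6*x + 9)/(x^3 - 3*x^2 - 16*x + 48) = (x - 3)/(x^2 - 16)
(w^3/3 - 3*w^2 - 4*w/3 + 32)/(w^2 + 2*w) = (w^3 - 9*w^2 - 4*w + 96)/(3*w*(w + 2))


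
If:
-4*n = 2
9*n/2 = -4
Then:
No Solution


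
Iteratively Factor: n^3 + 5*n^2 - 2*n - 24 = (n - 2)*(n^2 + 7*n + 12) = (n - 2)*(n + 4)*(n + 3)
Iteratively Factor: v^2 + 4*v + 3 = (v + 3)*(v + 1)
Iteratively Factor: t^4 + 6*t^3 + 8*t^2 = (t + 4)*(t^3 + 2*t^2) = t*(t + 4)*(t^2 + 2*t) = t*(t + 2)*(t + 4)*(t)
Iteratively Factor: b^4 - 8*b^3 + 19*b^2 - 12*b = (b)*(b^3 - 8*b^2 + 19*b - 12) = b*(b - 4)*(b^2 - 4*b + 3) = b*(b - 4)*(b - 1)*(b - 3)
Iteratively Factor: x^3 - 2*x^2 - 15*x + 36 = (x - 3)*(x^2 + x - 12) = (x - 3)^2*(x + 4)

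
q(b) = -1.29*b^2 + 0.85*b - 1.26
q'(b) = 0.85 - 2.58*b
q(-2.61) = -12.27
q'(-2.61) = 7.58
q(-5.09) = -39.01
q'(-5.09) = 13.98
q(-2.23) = -9.57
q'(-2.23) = 6.60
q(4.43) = -22.81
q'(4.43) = -10.58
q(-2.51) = -11.52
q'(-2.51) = 7.33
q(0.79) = -1.39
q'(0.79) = -1.19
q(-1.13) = -3.87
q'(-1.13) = 3.77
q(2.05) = -4.94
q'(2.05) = -4.44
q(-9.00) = -113.40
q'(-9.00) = 24.07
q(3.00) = -10.32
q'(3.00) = -6.89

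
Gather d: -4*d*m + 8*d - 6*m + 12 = d*(8 - 4*m) - 6*m + 12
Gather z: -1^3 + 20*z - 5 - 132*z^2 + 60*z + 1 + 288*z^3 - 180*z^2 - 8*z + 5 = 288*z^3 - 312*z^2 + 72*z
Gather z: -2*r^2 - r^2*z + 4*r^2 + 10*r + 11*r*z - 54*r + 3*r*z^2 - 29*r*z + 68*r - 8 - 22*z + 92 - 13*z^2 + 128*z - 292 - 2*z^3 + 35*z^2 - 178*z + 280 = 2*r^2 + 24*r - 2*z^3 + z^2*(3*r + 22) + z*(-r^2 - 18*r - 72) + 72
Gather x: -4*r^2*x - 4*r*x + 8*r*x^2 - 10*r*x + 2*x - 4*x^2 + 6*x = x^2*(8*r - 4) + x*(-4*r^2 - 14*r + 8)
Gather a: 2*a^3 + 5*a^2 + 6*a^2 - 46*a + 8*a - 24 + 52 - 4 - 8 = 2*a^3 + 11*a^2 - 38*a + 16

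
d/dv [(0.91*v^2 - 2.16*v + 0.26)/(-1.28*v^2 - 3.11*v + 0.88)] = (-5.5949*v^2 + 2.2672*v - 1.0922)/(1.6384*v^4 + 7.9616*v^3 + 7.4193*v^2 - 5.4736*v + 0.7744)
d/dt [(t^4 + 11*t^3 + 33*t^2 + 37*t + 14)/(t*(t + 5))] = 2*(t^5 + 13*t^4 + 55*t^3 + 64*t^2 - 14*t - 35)/(t^2*(t^2 + 10*t + 25))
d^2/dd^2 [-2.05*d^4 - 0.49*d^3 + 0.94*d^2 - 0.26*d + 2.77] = -24.6*d^2 - 2.94*d + 1.88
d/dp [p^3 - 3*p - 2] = 3*p^2 - 3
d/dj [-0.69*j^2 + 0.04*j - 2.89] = 0.04 - 1.38*j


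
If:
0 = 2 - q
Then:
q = 2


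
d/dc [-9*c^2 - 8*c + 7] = -18*c - 8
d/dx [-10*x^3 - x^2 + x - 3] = -30*x^2 - 2*x + 1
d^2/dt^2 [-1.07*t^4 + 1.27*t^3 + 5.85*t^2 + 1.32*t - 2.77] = -12.84*t^2 + 7.62*t + 11.7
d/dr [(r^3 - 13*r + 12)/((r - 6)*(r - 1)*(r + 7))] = 30*(-2*r - 1)/(r^4 + 2*r^3 - 83*r^2 - 84*r + 1764)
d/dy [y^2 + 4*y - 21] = 2*y + 4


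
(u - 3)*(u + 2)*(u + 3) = u^3 + 2*u^2 - 9*u - 18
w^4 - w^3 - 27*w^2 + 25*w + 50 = (w - 5)*(w - 2)*(w + 1)*(w + 5)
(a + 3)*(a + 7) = a^2 + 10*a + 21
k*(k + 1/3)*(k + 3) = k^3 + 10*k^2/3 + k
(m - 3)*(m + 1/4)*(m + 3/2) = m^3 - 5*m^2/4 - 39*m/8 - 9/8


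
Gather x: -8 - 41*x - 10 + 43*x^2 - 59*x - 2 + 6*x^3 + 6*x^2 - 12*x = 6*x^3 + 49*x^2 - 112*x - 20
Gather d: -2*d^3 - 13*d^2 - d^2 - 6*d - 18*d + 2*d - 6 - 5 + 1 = -2*d^3 - 14*d^2 - 22*d - 10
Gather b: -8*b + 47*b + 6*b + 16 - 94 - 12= 45*b - 90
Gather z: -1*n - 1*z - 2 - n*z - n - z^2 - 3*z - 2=-2*n - z^2 + z*(-n - 4) - 4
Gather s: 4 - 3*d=4 - 3*d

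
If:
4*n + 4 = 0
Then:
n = -1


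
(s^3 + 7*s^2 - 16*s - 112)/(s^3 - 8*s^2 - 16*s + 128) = (s + 7)/(s - 8)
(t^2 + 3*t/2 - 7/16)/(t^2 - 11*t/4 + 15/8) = (16*t^2 + 24*t - 7)/(2*(8*t^2 - 22*t + 15))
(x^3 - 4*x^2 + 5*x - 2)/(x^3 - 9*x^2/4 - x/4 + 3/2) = 4*(x - 1)/(4*x + 3)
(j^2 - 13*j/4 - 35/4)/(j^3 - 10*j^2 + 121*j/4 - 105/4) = (4*j + 7)/(4*j^2 - 20*j + 21)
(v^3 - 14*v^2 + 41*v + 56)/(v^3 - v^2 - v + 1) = (v^2 - 15*v + 56)/(v^2 - 2*v + 1)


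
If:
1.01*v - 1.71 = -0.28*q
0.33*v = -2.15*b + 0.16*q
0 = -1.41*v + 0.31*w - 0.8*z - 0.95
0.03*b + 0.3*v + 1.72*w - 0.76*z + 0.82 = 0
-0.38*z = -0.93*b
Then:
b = 1.45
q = 14.64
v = -2.36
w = 1.48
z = 3.55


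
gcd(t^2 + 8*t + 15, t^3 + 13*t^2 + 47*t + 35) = t + 5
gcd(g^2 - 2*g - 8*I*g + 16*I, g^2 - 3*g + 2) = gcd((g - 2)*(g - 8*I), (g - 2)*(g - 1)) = g - 2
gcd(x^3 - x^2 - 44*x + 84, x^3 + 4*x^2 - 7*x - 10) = x - 2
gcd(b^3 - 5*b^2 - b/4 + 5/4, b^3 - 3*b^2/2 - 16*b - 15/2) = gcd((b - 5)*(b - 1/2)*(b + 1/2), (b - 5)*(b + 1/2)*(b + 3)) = b^2 - 9*b/2 - 5/2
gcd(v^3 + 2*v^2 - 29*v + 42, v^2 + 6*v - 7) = v + 7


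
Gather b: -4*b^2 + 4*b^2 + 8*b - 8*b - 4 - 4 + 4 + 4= 0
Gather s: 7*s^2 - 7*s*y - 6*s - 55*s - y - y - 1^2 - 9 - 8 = 7*s^2 + s*(-7*y - 61) - 2*y - 18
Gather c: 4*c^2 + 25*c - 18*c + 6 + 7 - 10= 4*c^2 + 7*c + 3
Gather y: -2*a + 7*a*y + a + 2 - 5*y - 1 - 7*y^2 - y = -a - 7*y^2 + y*(7*a - 6) + 1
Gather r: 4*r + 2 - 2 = 4*r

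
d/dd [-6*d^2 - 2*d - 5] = -12*d - 2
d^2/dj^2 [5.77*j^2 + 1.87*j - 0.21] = 11.5400000000000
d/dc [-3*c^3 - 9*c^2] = 9*c*(-c - 2)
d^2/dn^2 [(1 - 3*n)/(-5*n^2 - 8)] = 10*(20*n^2*(3*n - 1) + (1 - 9*n)*(5*n^2 + 8))/(5*n^2 + 8)^3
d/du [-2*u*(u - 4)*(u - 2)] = -6*u^2 + 24*u - 16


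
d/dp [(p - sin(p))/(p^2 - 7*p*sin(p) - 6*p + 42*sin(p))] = (6*p^2*cos(p) - p^2 + 2*p*sin(p) - 36*p*cos(p) - 7*sin(p)^2 + 36*sin(p))/((p - 6)^2*(p - 7*sin(p))^2)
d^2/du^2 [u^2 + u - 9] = 2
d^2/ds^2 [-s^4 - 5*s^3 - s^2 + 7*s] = -12*s^2 - 30*s - 2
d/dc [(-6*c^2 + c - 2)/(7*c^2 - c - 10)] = (-c^2 + 148*c - 12)/(49*c^4 - 14*c^3 - 139*c^2 + 20*c + 100)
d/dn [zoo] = 0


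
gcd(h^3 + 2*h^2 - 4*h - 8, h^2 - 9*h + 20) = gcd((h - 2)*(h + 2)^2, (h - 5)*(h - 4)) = 1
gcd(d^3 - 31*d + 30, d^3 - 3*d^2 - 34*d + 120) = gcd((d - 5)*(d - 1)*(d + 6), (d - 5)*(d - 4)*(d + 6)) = d^2 + d - 30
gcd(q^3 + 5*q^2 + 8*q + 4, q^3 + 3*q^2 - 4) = q^2 + 4*q + 4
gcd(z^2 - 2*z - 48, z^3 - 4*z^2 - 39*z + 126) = z + 6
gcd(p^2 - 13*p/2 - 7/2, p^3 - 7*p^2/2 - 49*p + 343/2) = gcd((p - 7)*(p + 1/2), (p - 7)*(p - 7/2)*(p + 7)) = p - 7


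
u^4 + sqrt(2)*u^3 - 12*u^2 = u^2*(u - 2*sqrt(2))*(u + 3*sqrt(2))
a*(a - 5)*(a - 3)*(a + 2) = a^4 - 6*a^3 - a^2 + 30*a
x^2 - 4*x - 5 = (x - 5)*(x + 1)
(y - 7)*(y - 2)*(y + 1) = y^3 - 8*y^2 + 5*y + 14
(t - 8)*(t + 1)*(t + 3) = t^3 - 4*t^2 - 29*t - 24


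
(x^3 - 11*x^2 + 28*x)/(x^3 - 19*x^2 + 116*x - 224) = x/(x - 8)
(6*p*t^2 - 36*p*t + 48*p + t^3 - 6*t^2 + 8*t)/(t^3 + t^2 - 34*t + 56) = (6*p + t)/(t + 7)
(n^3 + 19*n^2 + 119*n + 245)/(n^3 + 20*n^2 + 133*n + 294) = (n + 5)/(n + 6)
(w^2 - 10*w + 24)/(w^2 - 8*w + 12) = (w - 4)/(w - 2)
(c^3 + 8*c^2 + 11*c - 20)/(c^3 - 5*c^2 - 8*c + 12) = (c^2 + 9*c + 20)/(c^2 - 4*c - 12)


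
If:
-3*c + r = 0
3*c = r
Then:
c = r/3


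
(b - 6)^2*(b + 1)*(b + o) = b^4 + b^3*o - 11*b^3 - 11*b^2*o + 24*b^2 + 24*b*o + 36*b + 36*o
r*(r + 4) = r^2 + 4*r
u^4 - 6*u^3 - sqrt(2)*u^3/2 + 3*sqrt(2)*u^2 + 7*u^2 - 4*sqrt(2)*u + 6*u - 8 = (u - 4)*(u - 2)*(u - sqrt(2))*(u + sqrt(2)/2)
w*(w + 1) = w^2 + w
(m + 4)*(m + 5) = m^2 + 9*m + 20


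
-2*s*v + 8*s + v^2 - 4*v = (-2*s + v)*(v - 4)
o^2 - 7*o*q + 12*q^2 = (o - 4*q)*(o - 3*q)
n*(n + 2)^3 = n^4 + 6*n^3 + 12*n^2 + 8*n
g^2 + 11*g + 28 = (g + 4)*(g + 7)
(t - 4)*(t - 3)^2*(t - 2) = t^4 - 12*t^3 + 53*t^2 - 102*t + 72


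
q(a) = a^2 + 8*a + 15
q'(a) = 2*a + 8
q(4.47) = 70.74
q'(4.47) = 16.94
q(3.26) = 51.71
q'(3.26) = 14.52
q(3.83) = 60.31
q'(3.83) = 15.66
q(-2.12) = 2.53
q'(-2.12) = 3.76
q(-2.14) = 2.46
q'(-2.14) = 3.72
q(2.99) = 47.86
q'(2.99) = 13.98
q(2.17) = 37.07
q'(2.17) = 12.34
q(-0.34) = 12.40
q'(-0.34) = 7.32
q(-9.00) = 24.00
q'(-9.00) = -10.00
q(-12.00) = 63.00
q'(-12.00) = -16.00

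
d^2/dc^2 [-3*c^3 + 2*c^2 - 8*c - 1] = 4 - 18*c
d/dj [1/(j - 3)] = -1/(j - 3)^2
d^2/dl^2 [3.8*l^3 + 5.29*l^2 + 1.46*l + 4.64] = 22.8*l + 10.58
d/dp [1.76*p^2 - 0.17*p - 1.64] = 3.52*p - 0.17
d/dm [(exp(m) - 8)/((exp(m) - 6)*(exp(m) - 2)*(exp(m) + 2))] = 2*(-exp(3*m) + 15*exp(2*m) - 48*exp(m) - 4)*exp(m)/(exp(6*m) - 12*exp(5*m) + 28*exp(4*m) + 96*exp(3*m) - 272*exp(2*m) - 192*exp(m) + 576)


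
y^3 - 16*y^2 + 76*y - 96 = (y - 8)*(y - 6)*(y - 2)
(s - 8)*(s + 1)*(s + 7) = s^3 - 57*s - 56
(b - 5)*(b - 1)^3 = b^4 - 8*b^3 + 18*b^2 - 16*b + 5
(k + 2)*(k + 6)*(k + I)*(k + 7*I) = k^4 + 8*k^3 + 8*I*k^3 + 5*k^2 + 64*I*k^2 - 56*k + 96*I*k - 84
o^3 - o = o*(o - 1)*(o + 1)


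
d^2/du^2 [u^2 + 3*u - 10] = 2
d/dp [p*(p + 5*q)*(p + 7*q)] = 3*p^2 + 24*p*q + 35*q^2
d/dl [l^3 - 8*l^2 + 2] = l*(3*l - 16)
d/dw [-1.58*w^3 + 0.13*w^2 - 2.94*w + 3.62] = -4.74*w^2 + 0.26*w - 2.94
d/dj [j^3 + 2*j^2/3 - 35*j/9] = 3*j^2 + 4*j/3 - 35/9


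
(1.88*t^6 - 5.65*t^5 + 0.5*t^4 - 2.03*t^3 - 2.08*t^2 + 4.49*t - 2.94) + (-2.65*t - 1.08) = 1.88*t^6 - 5.65*t^5 + 0.5*t^4 - 2.03*t^3 - 2.08*t^2 + 1.84*t - 4.02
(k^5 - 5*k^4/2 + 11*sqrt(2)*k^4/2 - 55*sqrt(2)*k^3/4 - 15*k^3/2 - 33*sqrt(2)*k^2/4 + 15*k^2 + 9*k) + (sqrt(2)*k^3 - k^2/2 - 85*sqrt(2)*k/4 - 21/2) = k^5 - 5*k^4/2 + 11*sqrt(2)*k^4/2 - 51*sqrt(2)*k^3/4 - 15*k^3/2 - 33*sqrt(2)*k^2/4 + 29*k^2/2 - 85*sqrt(2)*k/4 + 9*k - 21/2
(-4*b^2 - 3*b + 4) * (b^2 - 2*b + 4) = -4*b^4 + 5*b^3 - 6*b^2 - 20*b + 16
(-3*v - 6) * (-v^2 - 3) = 3*v^3 + 6*v^2 + 9*v + 18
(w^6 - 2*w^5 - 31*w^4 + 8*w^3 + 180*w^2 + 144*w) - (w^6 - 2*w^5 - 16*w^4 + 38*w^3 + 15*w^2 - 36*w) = -15*w^4 - 30*w^3 + 165*w^2 + 180*w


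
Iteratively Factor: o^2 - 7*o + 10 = (o - 2)*(o - 5)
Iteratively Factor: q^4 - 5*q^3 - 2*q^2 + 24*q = (q - 4)*(q^3 - q^2 - 6*q) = (q - 4)*(q - 3)*(q^2 + 2*q) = (q - 4)*(q - 3)*(q + 2)*(q)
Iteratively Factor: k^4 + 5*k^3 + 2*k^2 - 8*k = (k + 4)*(k^3 + k^2 - 2*k) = k*(k + 4)*(k^2 + k - 2) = k*(k - 1)*(k + 4)*(k + 2)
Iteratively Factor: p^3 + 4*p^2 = (p + 4)*(p^2) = p*(p + 4)*(p)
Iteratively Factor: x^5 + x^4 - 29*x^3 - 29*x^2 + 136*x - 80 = (x + 4)*(x^4 - 3*x^3 - 17*x^2 + 39*x - 20) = (x + 4)^2*(x^3 - 7*x^2 + 11*x - 5) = (x - 1)*(x + 4)^2*(x^2 - 6*x + 5) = (x - 1)^2*(x + 4)^2*(x - 5)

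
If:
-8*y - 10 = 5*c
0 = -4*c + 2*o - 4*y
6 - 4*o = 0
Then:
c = 16/3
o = 3/2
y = -55/12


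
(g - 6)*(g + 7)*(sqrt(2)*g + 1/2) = sqrt(2)*g^3 + g^2/2 + sqrt(2)*g^2 - 42*sqrt(2)*g + g/2 - 21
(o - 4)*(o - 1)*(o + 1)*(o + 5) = o^4 + o^3 - 21*o^2 - o + 20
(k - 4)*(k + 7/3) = k^2 - 5*k/3 - 28/3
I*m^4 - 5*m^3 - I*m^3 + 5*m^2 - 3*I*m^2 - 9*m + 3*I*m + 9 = (m - 1)*(m + 3*I)^2*(I*m + 1)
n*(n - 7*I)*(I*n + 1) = I*n^3 + 8*n^2 - 7*I*n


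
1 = 1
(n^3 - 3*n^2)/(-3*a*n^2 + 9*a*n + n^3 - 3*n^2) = -n/(3*a - n)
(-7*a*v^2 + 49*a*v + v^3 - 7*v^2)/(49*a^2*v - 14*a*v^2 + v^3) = (v - 7)/(-7*a + v)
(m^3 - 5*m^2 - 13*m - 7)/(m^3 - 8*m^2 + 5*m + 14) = (m + 1)/(m - 2)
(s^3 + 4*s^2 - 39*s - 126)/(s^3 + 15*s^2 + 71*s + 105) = (s - 6)/(s + 5)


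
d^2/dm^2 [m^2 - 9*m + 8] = 2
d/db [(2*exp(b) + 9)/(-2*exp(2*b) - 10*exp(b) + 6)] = (exp(2*b) + 9*exp(b) + 51/2)*exp(b)/(exp(4*b) + 10*exp(3*b) + 19*exp(2*b) - 30*exp(b) + 9)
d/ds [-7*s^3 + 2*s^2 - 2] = s*(4 - 21*s)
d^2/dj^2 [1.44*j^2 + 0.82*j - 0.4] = 2.88000000000000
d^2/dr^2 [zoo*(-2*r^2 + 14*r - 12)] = zoo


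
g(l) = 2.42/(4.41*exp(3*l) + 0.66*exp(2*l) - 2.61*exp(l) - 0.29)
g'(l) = 2.42*(-13.23*exp(3*l) - 1.32*exp(2*l) + 2.61*exp(l))/(4.41*exp(3*l) + 0.66*exp(2*l) - 2.61*exp(l) - 0.29)^2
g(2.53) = 0.00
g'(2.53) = -0.00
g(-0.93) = -2.56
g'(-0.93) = 0.03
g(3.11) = 0.00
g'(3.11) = -0.00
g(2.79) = 0.00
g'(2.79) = -0.00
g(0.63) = 0.09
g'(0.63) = -0.30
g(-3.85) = -7.01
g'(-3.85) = 1.11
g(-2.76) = -5.36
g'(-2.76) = 1.86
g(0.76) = 0.06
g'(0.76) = -0.19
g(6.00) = 0.00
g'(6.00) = 0.00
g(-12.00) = -8.34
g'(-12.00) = 0.00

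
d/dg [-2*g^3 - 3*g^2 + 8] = 6*g*(-g - 1)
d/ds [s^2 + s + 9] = 2*s + 1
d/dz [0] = 0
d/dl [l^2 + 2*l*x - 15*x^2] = 2*l + 2*x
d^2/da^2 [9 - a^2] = -2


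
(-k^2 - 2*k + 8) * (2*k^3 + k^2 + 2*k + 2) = -2*k^5 - 5*k^4 + 12*k^3 + 2*k^2 + 12*k + 16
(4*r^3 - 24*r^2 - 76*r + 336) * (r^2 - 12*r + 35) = 4*r^5 - 72*r^4 + 352*r^3 + 408*r^2 - 6692*r + 11760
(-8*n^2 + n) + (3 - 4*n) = -8*n^2 - 3*n + 3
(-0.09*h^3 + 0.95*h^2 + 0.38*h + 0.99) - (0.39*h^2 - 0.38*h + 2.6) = -0.09*h^3 + 0.56*h^2 + 0.76*h - 1.61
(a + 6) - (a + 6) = 0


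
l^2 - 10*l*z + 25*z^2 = (l - 5*z)^2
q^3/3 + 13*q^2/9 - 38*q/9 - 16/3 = (q/3 + 1/3)*(q - 8/3)*(q + 6)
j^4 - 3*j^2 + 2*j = j*(j - 1)^2*(j + 2)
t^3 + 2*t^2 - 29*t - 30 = (t - 5)*(t + 1)*(t + 6)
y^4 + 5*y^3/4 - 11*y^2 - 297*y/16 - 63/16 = (y - 7/2)*(y + 1/4)*(y + 3/2)*(y + 3)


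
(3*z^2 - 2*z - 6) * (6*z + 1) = 18*z^3 - 9*z^2 - 38*z - 6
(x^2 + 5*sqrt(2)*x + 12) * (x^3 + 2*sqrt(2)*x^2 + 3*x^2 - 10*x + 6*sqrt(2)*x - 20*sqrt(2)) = x^5 + 3*x^4 + 7*sqrt(2)*x^4 + 22*x^3 + 21*sqrt(2)*x^3 - 46*sqrt(2)*x^2 + 96*x^2 - 320*x + 72*sqrt(2)*x - 240*sqrt(2)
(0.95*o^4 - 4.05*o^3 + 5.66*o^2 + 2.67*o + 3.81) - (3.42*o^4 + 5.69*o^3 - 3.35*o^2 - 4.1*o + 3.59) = -2.47*o^4 - 9.74*o^3 + 9.01*o^2 + 6.77*o + 0.22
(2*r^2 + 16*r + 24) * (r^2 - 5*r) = 2*r^4 + 6*r^3 - 56*r^2 - 120*r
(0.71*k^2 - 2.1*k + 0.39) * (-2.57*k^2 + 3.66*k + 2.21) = -1.8247*k^4 + 7.9956*k^3 - 7.1192*k^2 - 3.2136*k + 0.8619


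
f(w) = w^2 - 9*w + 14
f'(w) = 2*w - 9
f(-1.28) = 27.16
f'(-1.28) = -11.56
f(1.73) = 1.42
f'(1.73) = -5.54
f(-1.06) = 24.66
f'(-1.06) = -11.12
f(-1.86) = 34.20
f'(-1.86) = -12.72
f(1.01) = 5.93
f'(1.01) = -6.98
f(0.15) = 12.67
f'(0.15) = -8.70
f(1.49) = 2.81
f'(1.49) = -6.02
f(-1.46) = 29.27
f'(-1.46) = -11.92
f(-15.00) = 374.00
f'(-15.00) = -39.00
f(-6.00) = 104.00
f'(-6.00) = -21.00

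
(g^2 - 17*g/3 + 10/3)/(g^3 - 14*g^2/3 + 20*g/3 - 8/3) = (g - 5)/(g^2 - 4*g + 4)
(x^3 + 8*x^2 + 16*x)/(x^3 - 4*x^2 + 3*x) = (x^2 + 8*x + 16)/(x^2 - 4*x + 3)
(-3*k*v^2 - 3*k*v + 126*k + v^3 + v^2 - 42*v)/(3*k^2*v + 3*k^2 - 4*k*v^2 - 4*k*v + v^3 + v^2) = (v^2 + v - 42)/(-k*v - k + v^2 + v)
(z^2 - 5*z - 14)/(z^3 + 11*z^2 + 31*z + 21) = (z^2 - 5*z - 14)/(z^3 + 11*z^2 + 31*z + 21)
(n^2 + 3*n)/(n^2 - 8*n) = (n + 3)/(n - 8)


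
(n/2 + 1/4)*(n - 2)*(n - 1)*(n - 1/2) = n^4/2 - 3*n^3/2 + 7*n^2/8 + 3*n/8 - 1/4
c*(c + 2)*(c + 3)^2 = c^4 + 8*c^3 + 21*c^2 + 18*c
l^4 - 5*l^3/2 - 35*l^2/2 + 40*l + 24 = (l - 4)*(l - 3)*(l + 1/2)*(l + 4)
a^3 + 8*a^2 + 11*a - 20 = (a - 1)*(a + 4)*(a + 5)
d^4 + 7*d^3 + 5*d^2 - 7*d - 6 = (d - 1)*(d + 1)^2*(d + 6)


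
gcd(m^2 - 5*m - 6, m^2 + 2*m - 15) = 1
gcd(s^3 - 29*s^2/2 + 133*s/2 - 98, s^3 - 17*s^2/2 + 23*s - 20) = s - 4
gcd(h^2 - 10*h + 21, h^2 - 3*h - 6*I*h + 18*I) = h - 3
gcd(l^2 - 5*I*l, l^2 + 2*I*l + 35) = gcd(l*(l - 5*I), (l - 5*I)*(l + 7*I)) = l - 5*I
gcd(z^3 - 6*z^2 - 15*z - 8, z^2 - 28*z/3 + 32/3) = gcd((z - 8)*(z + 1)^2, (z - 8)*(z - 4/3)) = z - 8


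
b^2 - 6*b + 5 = (b - 5)*(b - 1)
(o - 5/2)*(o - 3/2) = o^2 - 4*o + 15/4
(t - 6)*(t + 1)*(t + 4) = t^3 - t^2 - 26*t - 24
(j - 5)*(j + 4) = j^2 - j - 20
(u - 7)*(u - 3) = u^2 - 10*u + 21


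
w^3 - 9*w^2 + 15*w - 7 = (w - 7)*(w - 1)^2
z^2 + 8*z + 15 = (z + 3)*(z + 5)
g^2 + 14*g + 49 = (g + 7)^2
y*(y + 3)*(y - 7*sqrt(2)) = y^3 - 7*sqrt(2)*y^2 + 3*y^2 - 21*sqrt(2)*y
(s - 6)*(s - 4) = s^2 - 10*s + 24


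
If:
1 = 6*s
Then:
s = 1/6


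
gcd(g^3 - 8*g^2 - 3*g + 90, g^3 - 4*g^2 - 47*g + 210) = g^2 - 11*g + 30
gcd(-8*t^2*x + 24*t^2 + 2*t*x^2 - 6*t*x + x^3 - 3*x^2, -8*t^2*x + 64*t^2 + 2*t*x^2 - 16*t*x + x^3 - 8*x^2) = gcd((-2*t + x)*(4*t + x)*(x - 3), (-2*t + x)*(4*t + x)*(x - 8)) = -8*t^2 + 2*t*x + x^2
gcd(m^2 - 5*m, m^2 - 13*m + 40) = m - 5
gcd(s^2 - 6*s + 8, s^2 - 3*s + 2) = s - 2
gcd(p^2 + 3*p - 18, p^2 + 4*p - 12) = p + 6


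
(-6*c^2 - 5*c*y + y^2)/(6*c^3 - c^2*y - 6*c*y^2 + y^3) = 1/(-c + y)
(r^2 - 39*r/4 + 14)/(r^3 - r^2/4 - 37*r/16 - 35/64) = 16*(r - 8)/(16*r^2 + 24*r + 5)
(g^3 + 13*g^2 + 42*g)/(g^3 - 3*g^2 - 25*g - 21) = g*(g^2 + 13*g + 42)/(g^3 - 3*g^2 - 25*g - 21)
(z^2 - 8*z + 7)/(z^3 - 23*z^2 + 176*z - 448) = (z - 1)/(z^2 - 16*z + 64)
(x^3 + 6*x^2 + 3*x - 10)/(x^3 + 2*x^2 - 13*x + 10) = (x + 2)/(x - 2)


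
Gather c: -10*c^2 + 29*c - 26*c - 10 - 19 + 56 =-10*c^2 + 3*c + 27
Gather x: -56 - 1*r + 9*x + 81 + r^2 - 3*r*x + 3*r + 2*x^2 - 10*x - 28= r^2 + 2*r + 2*x^2 + x*(-3*r - 1) - 3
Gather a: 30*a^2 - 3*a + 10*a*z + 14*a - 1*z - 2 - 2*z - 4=30*a^2 + a*(10*z + 11) - 3*z - 6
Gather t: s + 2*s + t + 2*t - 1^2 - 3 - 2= 3*s + 3*t - 6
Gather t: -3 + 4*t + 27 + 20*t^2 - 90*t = 20*t^2 - 86*t + 24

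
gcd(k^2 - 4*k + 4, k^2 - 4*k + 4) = k^2 - 4*k + 4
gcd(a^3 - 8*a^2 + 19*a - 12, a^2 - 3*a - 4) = a - 4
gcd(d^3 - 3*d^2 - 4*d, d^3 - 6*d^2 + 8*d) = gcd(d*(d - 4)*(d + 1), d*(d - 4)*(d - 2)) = d^2 - 4*d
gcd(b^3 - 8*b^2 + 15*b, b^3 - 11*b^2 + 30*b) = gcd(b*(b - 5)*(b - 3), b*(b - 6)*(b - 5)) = b^2 - 5*b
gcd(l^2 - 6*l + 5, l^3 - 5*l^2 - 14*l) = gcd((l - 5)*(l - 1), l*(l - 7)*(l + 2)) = 1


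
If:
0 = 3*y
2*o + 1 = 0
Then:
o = -1/2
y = 0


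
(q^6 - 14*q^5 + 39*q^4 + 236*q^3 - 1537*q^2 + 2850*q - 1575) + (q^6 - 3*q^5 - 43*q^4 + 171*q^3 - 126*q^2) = 2*q^6 - 17*q^5 - 4*q^4 + 407*q^3 - 1663*q^2 + 2850*q - 1575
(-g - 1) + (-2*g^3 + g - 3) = -2*g^3 - 4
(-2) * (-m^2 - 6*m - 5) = 2*m^2 + 12*m + 10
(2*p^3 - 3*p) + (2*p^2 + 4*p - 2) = 2*p^3 + 2*p^2 + p - 2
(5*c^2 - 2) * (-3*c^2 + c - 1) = -15*c^4 + 5*c^3 + c^2 - 2*c + 2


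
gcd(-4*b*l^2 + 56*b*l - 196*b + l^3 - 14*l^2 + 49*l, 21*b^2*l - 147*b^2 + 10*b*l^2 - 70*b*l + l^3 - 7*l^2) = l - 7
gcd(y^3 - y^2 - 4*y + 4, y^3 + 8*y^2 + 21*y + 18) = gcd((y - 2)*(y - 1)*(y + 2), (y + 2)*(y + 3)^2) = y + 2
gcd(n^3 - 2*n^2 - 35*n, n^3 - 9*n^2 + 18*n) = n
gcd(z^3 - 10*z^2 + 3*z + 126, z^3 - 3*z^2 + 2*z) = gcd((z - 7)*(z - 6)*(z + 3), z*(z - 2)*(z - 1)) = 1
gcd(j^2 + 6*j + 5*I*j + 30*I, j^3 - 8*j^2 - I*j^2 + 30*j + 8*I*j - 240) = j + 5*I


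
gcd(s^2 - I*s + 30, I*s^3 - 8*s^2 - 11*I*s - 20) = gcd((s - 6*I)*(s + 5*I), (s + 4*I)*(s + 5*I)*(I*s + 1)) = s + 5*I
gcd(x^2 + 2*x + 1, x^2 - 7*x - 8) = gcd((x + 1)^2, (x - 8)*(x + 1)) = x + 1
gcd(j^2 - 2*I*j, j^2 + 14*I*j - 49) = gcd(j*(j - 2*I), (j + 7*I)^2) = 1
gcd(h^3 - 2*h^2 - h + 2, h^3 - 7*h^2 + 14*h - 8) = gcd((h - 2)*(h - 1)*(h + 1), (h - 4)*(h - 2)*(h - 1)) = h^2 - 3*h + 2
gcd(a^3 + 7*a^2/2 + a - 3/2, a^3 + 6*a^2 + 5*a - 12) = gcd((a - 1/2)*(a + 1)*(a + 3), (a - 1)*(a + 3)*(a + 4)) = a + 3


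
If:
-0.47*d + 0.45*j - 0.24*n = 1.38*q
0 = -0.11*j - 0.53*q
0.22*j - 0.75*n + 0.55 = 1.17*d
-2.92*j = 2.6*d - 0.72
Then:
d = -0.02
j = 0.26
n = 0.84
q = -0.05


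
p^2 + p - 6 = (p - 2)*(p + 3)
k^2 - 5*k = k*(k - 5)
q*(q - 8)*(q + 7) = q^3 - q^2 - 56*q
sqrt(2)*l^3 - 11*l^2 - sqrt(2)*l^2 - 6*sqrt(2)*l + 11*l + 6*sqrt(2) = (l - 1)*(l - 6*sqrt(2))*(sqrt(2)*l + 1)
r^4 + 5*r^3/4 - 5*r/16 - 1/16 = (r - 1/2)*(r + 1/4)*(r + 1/2)*(r + 1)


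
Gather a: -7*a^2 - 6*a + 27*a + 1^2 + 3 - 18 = -7*a^2 + 21*a - 14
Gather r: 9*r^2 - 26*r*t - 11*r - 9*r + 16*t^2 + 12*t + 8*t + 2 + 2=9*r^2 + r*(-26*t - 20) + 16*t^2 + 20*t + 4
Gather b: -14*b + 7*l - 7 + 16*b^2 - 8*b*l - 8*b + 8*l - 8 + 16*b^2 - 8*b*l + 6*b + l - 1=32*b^2 + b*(-16*l - 16) + 16*l - 16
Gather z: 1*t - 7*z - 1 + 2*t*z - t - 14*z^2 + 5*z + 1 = -14*z^2 + z*(2*t - 2)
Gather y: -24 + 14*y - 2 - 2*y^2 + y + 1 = -2*y^2 + 15*y - 25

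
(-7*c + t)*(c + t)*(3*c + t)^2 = -63*c^4 - 96*c^3*t - 34*c^2*t^2 + t^4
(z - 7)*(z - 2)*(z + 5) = z^3 - 4*z^2 - 31*z + 70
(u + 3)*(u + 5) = u^2 + 8*u + 15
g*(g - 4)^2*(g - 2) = g^4 - 10*g^3 + 32*g^2 - 32*g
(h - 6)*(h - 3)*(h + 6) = h^3 - 3*h^2 - 36*h + 108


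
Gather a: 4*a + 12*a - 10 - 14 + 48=16*a + 24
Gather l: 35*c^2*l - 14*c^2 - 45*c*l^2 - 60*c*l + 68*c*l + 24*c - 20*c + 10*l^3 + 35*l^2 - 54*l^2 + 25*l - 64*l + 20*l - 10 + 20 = -14*c^2 + 4*c + 10*l^3 + l^2*(-45*c - 19) + l*(35*c^2 + 8*c - 19) + 10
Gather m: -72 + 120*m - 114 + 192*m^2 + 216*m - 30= 192*m^2 + 336*m - 216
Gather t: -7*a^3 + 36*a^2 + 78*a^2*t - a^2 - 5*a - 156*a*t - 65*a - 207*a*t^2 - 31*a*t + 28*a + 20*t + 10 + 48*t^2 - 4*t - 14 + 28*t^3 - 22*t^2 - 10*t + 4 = -7*a^3 + 35*a^2 - 42*a + 28*t^3 + t^2*(26 - 207*a) + t*(78*a^2 - 187*a + 6)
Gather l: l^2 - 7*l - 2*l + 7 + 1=l^2 - 9*l + 8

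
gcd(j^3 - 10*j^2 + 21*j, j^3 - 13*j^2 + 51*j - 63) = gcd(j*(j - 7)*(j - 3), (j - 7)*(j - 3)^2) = j^2 - 10*j + 21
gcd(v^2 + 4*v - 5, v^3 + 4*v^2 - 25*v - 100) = v + 5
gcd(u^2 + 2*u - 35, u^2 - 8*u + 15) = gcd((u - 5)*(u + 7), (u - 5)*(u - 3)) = u - 5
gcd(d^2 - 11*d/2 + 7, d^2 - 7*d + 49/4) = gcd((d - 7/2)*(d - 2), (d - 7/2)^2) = d - 7/2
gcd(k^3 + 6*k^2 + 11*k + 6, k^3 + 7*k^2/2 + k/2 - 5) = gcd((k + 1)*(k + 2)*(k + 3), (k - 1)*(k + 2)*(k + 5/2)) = k + 2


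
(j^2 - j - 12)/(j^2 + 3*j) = (j - 4)/j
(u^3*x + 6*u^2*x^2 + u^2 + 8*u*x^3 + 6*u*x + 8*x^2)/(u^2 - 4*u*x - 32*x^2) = (-u^2*x - 2*u*x^2 - u - 2*x)/(-u + 8*x)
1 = 1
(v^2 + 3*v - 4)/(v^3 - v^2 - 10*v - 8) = (-v^2 - 3*v + 4)/(-v^3 + v^2 + 10*v + 8)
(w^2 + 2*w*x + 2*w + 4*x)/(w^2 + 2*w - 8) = (w^2 + 2*w*x + 2*w + 4*x)/(w^2 + 2*w - 8)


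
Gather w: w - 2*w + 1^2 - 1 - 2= -w - 2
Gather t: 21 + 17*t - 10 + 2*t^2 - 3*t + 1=2*t^2 + 14*t + 12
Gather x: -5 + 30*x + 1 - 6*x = 24*x - 4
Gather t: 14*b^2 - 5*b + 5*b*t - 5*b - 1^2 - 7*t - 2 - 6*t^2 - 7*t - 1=14*b^2 - 10*b - 6*t^2 + t*(5*b - 14) - 4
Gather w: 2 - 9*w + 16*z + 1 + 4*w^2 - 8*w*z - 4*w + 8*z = 4*w^2 + w*(-8*z - 13) + 24*z + 3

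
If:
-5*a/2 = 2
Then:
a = -4/5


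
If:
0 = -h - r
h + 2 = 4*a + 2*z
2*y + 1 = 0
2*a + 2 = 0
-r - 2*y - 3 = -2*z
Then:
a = -1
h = -2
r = 2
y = -1/2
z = 2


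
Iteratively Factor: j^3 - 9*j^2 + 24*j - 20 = (j - 2)*(j^2 - 7*j + 10) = (j - 2)^2*(j - 5)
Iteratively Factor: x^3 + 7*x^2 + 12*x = (x + 4)*(x^2 + 3*x) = x*(x + 4)*(x + 3)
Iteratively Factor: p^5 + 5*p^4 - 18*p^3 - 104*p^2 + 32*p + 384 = (p + 3)*(p^4 + 2*p^3 - 24*p^2 - 32*p + 128) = (p + 3)*(p + 4)*(p^3 - 2*p^2 - 16*p + 32) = (p + 3)*(p + 4)^2*(p^2 - 6*p + 8) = (p - 4)*(p + 3)*(p + 4)^2*(p - 2)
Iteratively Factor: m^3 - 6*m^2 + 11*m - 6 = (m - 1)*(m^2 - 5*m + 6) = (m - 3)*(m - 1)*(m - 2)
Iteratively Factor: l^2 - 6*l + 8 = (l - 2)*(l - 4)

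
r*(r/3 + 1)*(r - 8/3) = r^3/3 + r^2/9 - 8*r/3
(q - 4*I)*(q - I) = q^2 - 5*I*q - 4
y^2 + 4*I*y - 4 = (y + 2*I)^2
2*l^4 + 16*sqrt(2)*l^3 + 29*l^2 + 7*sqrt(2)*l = l*(l + 7*sqrt(2))*(sqrt(2)*l + 1)^2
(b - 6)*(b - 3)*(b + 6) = b^3 - 3*b^2 - 36*b + 108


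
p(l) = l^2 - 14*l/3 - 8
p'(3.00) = 1.33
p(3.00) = -13.00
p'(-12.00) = -28.67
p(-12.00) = 192.00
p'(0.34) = -3.99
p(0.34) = -9.47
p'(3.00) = 1.33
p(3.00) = -13.00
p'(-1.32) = -7.31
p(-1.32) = -0.10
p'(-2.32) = -9.31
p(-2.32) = 8.21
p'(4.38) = 4.09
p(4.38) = -9.26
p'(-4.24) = -13.15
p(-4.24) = 29.76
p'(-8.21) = -21.09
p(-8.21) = 97.72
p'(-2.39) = -9.45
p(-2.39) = 8.87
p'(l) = 2*l - 14/3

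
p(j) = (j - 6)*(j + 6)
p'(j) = 2*j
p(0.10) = -35.99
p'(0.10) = 0.20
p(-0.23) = -35.95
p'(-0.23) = -0.46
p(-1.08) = -34.83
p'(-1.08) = -2.16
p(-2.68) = -28.82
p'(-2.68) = -5.36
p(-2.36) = -30.43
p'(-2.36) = -4.72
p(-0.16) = -35.97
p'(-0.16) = -0.32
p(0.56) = -35.69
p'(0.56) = 1.12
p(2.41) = -30.19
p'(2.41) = 4.82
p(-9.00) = 45.00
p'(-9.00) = -18.00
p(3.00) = -27.00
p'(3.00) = 6.00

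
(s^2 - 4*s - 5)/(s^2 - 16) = (s^2 - 4*s - 5)/(s^2 - 16)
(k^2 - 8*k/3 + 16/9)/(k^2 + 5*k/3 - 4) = (k - 4/3)/(k + 3)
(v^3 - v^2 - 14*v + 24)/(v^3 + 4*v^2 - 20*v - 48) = (v^3 - v^2 - 14*v + 24)/(v^3 + 4*v^2 - 20*v - 48)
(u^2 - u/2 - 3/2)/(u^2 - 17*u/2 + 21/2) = (u + 1)/(u - 7)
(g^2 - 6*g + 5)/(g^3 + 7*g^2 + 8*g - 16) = (g - 5)/(g^2 + 8*g + 16)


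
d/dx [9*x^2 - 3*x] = 18*x - 3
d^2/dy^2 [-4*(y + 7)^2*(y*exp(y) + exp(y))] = 4*(-y^3 - 21*y^2 - 129*y - 205)*exp(y)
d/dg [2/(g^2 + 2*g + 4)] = 4*(-g - 1)/(g^2 + 2*g + 4)^2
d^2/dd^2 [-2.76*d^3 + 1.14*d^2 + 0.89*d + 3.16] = 2.28 - 16.56*d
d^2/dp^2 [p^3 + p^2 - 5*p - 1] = 6*p + 2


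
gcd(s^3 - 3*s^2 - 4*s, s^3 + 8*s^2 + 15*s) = s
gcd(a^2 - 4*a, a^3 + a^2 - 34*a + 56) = a - 4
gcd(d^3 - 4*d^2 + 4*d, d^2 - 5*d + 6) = d - 2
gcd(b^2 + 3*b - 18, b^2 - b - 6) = b - 3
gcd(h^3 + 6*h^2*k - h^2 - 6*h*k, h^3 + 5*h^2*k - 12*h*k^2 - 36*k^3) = h + 6*k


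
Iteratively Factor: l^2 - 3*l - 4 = (l - 4)*(l + 1)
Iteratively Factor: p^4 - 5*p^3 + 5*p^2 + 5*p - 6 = (p - 1)*(p^3 - 4*p^2 + p + 6) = (p - 1)*(p + 1)*(p^2 - 5*p + 6) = (p - 3)*(p - 1)*(p + 1)*(p - 2)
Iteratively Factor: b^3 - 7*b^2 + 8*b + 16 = (b - 4)*(b^2 - 3*b - 4) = (b - 4)^2*(b + 1)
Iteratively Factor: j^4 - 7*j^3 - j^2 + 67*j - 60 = (j - 1)*(j^3 - 6*j^2 - 7*j + 60) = (j - 5)*(j - 1)*(j^2 - j - 12) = (j - 5)*(j - 1)*(j + 3)*(j - 4)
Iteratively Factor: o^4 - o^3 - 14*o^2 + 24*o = (o - 2)*(o^3 + o^2 - 12*o) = (o - 2)*(o + 4)*(o^2 - 3*o) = (o - 3)*(o - 2)*(o + 4)*(o)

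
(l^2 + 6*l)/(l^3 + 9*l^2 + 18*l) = 1/(l + 3)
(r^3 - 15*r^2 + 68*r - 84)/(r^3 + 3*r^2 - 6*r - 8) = (r^2 - 13*r + 42)/(r^2 + 5*r + 4)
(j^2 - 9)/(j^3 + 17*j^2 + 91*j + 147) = (j - 3)/(j^2 + 14*j + 49)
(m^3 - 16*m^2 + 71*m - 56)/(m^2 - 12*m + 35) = (m^2 - 9*m + 8)/(m - 5)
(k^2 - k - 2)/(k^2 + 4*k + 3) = (k - 2)/(k + 3)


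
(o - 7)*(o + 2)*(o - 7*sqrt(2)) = o^3 - 7*sqrt(2)*o^2 - 5*o^2 - 14*o + 35*sqrt(2)*o + 98*sqrt(2)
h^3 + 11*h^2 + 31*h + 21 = (h + 1)*(h + 3)*(h + 7)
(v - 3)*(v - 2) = v^2 - 5*v + 6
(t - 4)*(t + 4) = t^2 - 16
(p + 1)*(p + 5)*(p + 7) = p^3 + 13*p^2 + 47*p + 35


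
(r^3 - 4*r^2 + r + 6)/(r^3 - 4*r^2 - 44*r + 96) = (r^2 - 2*r - 3)/(r^2 - 2*r - 48)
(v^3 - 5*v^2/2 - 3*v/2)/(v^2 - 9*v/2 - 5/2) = v*(v - 3)/(v - 5)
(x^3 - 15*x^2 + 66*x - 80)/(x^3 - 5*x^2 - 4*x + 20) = (x - 8)/(x + 2)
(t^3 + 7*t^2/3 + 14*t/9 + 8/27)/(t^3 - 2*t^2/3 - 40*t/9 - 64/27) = (3*t + 1)/(3*t - 8)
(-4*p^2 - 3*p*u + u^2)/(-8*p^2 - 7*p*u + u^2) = (4*p - u)/(8*p - u)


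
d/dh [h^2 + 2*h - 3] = 2*h + 2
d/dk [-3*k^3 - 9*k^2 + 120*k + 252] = -9*k^2 - 18*k + 120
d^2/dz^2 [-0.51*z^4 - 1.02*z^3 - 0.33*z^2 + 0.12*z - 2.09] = -6.12*z^2 - 6.12*z - 0.66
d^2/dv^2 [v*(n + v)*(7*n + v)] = 16*n + 6*v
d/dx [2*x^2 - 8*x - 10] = 4*x - 8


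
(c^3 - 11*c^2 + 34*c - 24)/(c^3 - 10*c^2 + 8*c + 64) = (c^2 - 7*c + 6)/(c^2 - 6*c - 16)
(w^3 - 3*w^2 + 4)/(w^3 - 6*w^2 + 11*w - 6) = (w^2 - w - 2)/(w^2 - 4*w + 3)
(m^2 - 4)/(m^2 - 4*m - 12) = (m - 2)/(m - 6)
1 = 1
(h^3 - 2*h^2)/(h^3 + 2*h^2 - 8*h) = h/(h + 4)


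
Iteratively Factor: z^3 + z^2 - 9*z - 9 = (z + 3)*(z^2 - 2*z - 3) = (z + 1)*(z + 3)*(z - 3)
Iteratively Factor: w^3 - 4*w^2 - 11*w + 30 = (w - 2)*(w^2 - 2*w - 15) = (w - 2)*(w + 3)*(w - 5)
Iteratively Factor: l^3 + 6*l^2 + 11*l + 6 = (l + 1)*(l^2 + 5*l + 6) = (l + 1)*(l + 2)*(l + 3)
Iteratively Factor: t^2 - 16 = (t - 4)*(t + 4)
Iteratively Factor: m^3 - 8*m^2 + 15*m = (m - 3)*(m^2 - 5*m) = (m - 5)*(m - 3)*(m)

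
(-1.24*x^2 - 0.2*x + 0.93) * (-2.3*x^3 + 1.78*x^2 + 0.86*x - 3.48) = 2.852*x^5 - 1.7472*x^4 - 3.5614*x^3 + 5.7986*x^2 + 1.4958*x - 3.2364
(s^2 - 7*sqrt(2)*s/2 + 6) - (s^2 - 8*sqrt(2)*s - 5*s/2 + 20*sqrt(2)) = 5*s/2 + 9*sqrt(2)*s/2 - 20*sqrt(2) + 6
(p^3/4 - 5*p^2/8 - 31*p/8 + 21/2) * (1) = p^3/4 - 5*p^2/8 - 31*p/8 + 21/2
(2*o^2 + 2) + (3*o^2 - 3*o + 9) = 5*o^2 - 3*o + 11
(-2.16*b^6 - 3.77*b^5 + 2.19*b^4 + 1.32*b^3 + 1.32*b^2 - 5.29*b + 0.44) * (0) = 0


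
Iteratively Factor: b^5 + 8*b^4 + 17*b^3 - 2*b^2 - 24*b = (b + 2)*(b^4 + 6*b^3 + 5*b^2 - 12*b) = (b - 1)*(b + 2)*(b^3 + 7*b^2 + 12*b) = (b - 1)*(b + 2)*(b + 4)*(b^2 + 3*b) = b*(b - 1)*(b + 2)*(b + 4)*(b + 3)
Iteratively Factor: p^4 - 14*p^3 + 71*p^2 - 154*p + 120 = (p - 3)*(p^3 - 11*p^2 + 38*p - 40) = (p - 5)*(p - 3)*(p^2 - 6*p + 8) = (p - 5)*(p - 4)*(p - 3)*(p - 2)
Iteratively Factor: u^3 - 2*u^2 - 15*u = (u - 5)*(u^2 + 3*u) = (u - 5)*(u + 3)*(u)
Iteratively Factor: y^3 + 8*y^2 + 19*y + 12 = (y + 1)*(y^2 + 7*y + 12) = (y + 1)*(y + 3)*(y + 4)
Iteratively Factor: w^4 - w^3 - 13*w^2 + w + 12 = (w + 3)*(w^3 - 4*w^2 - w + 4) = (w - 4)*(w + 3)*(w^2 - 1) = (w - 4)*(w - 1)*(w + 3)*(w + 1)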